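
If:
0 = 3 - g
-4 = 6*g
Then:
No Solution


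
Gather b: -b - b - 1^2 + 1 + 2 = 2 - 2*b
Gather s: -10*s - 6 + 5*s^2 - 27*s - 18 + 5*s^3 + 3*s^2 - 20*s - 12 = 5*s^3 + 8*s^2 - 57*s - 36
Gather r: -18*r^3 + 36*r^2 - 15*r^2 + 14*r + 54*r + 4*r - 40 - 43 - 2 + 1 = -18*r^3 + 21*r^2 + 72*r - 84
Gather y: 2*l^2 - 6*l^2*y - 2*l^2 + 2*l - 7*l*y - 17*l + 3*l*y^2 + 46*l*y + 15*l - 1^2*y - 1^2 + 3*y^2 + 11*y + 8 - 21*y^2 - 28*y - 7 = y^2*(3*l - 18) + y*(-6*l^2 + 39*l - 18)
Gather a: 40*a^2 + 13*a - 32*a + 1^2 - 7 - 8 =40*a^2 - 19*a - 14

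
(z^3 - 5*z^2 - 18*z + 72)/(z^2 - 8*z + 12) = (z^2 + z - 12)/(z - 2)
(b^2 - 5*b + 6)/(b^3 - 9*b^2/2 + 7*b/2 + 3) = 2/(2*b + 1)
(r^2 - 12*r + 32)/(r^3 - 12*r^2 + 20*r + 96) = (r - 4)/(r^2 - 4*r - 12)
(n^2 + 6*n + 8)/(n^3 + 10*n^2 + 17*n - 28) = (n + 2)/(n^2 + 6*n - 7)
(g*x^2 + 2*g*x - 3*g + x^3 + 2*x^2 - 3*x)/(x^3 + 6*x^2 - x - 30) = (g*x - g + x^2 - x)/(x^2 + 3*x - 10)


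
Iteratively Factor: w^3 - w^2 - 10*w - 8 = (w - 4)*(w^2 + 3*w + 2) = (w - 4)*(w + 1)*(w + 2)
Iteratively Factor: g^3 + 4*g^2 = (g + 4)*(g^2) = g*(g + 4)*(g)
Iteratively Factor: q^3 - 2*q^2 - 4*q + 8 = (q - 2)*(q^2 - 4) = (q - 2)^2*(q + 2)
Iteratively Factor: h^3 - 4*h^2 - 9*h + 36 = (h - 3)*(h^2 - h - 12) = (h - 3)*(h + 3)*(h - 4)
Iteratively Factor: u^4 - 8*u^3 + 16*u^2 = (u)*(u^3 - 8*u^2 + 16*u) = u^2*(u^2 - 8*u + 16) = u^2*(u - 4)*(u - 4)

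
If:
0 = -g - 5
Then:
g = -5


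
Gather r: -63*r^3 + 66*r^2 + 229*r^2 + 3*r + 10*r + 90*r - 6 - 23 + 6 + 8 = -63*r^3 + 295*r^2 + 103*r - 15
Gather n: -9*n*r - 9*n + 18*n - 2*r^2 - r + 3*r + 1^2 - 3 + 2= n*(9 - 9*r) - 2*r^2 + 2*r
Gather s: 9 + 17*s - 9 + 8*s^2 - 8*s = 8*s^2 + 9*s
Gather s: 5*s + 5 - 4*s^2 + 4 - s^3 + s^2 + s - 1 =-s^3 - 3*s^2 + 6*s + 8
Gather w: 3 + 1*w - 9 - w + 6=0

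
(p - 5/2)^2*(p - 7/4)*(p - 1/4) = p^4 - 7*p^3 + 267*p^2/16 - 235*p/16 + 175/64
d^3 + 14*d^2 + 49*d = d*(d + 7)^2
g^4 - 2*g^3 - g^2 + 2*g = g*(g - 2)*(g - 1)*(g + 1)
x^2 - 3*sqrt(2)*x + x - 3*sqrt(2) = (x + 1)*(x - 3*sqrt(2))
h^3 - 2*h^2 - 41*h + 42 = (h - 7)*(h - 1)*(h + 6)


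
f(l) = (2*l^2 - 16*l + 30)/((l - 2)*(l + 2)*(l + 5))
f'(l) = (4*l - 16)/((l - 2)*(l + 2)*(l + 5)) - (2*l^2 - 16*l + 30)/((l - 2)*(l + 2)*(l + 5)^2) - (2*l^2 - 16*l + 30)/((l - 2)*(l + 2)^2*(l + 5)) - (2*l^2 - 16*l + 30)/((l - 2)^2*(l + 2)*(l + 5))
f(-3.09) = 9.30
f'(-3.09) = 2.81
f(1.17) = -0.86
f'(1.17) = 0.07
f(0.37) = -1.17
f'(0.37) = 0.69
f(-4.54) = 18.83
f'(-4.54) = -35.11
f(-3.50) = 8.93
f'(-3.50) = -0.80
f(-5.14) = -52.59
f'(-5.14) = -388.14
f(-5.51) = -13.31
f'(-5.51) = -28.82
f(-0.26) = -1.84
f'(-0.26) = 1.55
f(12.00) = 0.05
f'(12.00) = 0.00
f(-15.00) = -0.33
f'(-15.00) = -0.04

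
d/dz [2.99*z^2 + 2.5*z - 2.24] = 5.98*z + 2.5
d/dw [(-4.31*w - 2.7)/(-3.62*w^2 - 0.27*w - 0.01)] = (15.6022*w^2 + 1.1637*w - (4.31*w + 2.7)*(7.24*w + 0.27) + 0.0431)/(3.62*w^2 + 0.27*w + 0.01)^2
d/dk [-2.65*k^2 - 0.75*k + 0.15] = -5.3*k - 0.75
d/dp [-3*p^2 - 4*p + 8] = -6*p - 4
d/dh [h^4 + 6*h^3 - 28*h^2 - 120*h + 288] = 4*h^3 + 18*h^2 - 56*h - 120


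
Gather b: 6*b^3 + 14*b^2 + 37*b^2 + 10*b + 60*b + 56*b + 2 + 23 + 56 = 6*b^3 + 51*b^2 + 126*b + 81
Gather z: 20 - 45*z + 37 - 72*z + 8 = 65 - 117*z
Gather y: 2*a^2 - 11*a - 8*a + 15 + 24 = 2*a^2 - 19*a + 39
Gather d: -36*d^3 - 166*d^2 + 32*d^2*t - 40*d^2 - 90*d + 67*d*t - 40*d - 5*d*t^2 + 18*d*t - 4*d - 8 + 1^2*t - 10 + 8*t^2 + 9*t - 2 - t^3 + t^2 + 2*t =-36*d^3 + d^2*(32*t - 206) + d*(-5*t^2 + 85*t - 134) - t^3 + 9*t^2 + 12*t - 20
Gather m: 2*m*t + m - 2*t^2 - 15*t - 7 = m*(2*t + 1) - 2*t^2 - 15*t - 7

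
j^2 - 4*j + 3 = (j - 3)*(j - 1)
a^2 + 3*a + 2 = (a + 1)*(a + 2)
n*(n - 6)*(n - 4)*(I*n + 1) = I*n^4 + n^3 - 10*I*n^3 - 10*n^2 + 24*I*n^2 + 24*n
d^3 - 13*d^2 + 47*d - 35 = (d - 7)*(d - 5)*(d - 1)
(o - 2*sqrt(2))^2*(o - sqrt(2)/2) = o^3 - 9*sqrt(2)*o^2/2 + 12*o - 4*sqrt(2)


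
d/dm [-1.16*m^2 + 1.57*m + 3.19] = 1.57 - 2.32*m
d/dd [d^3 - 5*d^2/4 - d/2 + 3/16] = 3*d^2 - 5*d/2 - 1/2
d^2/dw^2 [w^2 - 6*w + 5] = 2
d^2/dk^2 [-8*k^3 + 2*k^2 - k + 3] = 4 - 48*k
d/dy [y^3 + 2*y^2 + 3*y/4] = 3*y^2 + 4*y + 3/4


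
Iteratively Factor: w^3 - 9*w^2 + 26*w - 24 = (w - 3)*(w^2 - 6*w + 8) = (w - 4)*(w - 3)*(w - 2)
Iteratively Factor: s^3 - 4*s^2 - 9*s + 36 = (s - 3)*(s^2 - s - 12) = (s - 3)*(s + 3)*(s - 4)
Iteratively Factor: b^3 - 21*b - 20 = (b + 4)*(b^2 - 4*b - 5) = (b + 1)*(b + 4)*(b - 5)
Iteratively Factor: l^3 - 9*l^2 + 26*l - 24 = (l - 4)*(l^2 - 5*l + 6) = (l - 4)*(l - 2)*(l - 3)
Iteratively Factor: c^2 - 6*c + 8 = (c - 4)*(c - 2)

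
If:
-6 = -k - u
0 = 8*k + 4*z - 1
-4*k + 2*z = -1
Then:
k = 3/16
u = 93/16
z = -1/8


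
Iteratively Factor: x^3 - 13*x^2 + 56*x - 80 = (x - 5)*(x^2 - 8*x + 16) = (x - 5)*(x - 4)*(x - 4)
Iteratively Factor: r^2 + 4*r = (r)*(r + 4)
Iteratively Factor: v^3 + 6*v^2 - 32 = (v - 2)*(v^2 + 8*v + 16) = (v - 2)*(v + 4)*(v + 4)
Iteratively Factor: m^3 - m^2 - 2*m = (m - 2)*(m^2 + m) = (m - 2)*(m + 1)*(m)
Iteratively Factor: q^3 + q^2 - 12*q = (q + 4)*(q^2 - 3*q) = q*(q + 4)*(q - 3)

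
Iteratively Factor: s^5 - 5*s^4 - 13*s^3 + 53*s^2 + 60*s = (s)*(s^4 - 5*s^3 - 13*s^2 + 53*s + 60) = s*(s - 4)*(s^3 - s^2 - 17*s - 15) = s*(s - 5)*(s - 4)*(s^2 + 4*s + 3) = s*(s - 5)*(s - 4)*(s + 1)*(s + 3)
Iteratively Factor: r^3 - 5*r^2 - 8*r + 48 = (r + 3)*(r^2 - 8*r + 16) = (r - 4)*(r + 3)*(r - 4)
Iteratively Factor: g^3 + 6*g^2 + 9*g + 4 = (g + 1)*(g^2 + 5*g + 4) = (g + 1)*(g + 4)*(g + 1)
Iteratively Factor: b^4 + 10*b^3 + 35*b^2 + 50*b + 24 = (b + 2)*(b^3 + 8*b^2 + 19*b + 12) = (b + 2)*(b + 3)*(b^2 + 5*b + 4) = (b + 1)*(b + 2)*(b + 3)*(b + 4)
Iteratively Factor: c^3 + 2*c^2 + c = (c + 1)*(c^2 + c) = c*(c + 1)*(c + 1)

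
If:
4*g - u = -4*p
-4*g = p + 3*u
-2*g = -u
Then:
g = 0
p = 0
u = 0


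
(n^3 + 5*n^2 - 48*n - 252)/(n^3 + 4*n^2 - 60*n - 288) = (n - 7)/(n - 8)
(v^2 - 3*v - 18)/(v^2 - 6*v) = (v + 3)/v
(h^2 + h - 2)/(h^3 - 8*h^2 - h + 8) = (h + 2)/(h^2 - 7*h - 8)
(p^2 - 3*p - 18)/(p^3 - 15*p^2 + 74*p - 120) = (p + 3)/(p^2 - 9*p + 20)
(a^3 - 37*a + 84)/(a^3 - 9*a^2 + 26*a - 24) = (a + 7)/(a - 2)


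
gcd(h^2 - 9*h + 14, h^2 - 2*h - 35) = h - 7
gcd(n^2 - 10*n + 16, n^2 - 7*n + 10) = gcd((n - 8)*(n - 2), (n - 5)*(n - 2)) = n - 2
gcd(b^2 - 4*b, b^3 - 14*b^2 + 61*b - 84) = b - 4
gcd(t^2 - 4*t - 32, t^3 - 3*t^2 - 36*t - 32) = t^2 - 4*t - 32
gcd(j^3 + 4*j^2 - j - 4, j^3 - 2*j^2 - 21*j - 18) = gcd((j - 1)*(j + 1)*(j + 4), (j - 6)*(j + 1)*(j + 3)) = j + 1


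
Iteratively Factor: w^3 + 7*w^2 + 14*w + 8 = (w + 2)*(w^2 + 5*w + 4) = (w + 2)*(w + 4)*(w + 1)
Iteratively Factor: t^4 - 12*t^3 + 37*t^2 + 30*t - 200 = (t - 5)*(t^3 - 7*t^2 + 2*t + 40) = (t - 5)*(t - 4)*(t^2 - 3*t - 10) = (t - 5)*(t - 4)*(t + 2)*(t - 5)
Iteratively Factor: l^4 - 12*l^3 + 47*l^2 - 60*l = (l - 5)*(l^3 - 7*l^2 + 12*l) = l*(l - 5)*(l^2 - 7*l + 12) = l*(l - 5)*(l - 3)*(l - 4)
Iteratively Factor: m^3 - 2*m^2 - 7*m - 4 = (m + 1)*(m^2 - 3*m - 4) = (m - 4)*(m + 1)*(m + 1)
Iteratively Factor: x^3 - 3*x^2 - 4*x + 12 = (x - 3)*(x^2 - 4) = (x - 3)*(x + 2)*(x - 2)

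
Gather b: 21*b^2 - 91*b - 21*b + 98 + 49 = 21*b^2 - 112*b + 147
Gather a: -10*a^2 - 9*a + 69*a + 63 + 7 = -10*a^2 + 60*a + 70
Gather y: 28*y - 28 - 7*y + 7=21*y - 21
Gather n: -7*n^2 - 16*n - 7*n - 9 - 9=-7*n^2 - 23*n - 18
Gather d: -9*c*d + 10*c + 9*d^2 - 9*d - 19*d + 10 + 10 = 10*c + 9*d^2 + d*(-9*c - 28) + 20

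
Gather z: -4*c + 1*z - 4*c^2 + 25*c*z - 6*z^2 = -4*c^2 - 4*c - 6*z^2 + z*(25*c + 1)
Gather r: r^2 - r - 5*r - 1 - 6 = r^2 - 6*r - 7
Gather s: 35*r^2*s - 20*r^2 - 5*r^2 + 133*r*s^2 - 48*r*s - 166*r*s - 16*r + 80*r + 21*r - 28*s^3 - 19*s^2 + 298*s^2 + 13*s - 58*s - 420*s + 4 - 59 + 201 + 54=-25*r^2 + 85*r - 28*s^3 + s^2*(133*r + 279) + s*(35*r^2 - 214*r - 465) + 200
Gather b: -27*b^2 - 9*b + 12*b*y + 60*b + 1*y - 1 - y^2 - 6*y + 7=-27*b^2 + b*(12*y + 51) - y^2 - 5*y + 6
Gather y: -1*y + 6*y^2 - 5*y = 6*y^2 - 6*y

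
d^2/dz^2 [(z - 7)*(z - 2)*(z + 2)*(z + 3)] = 12*z^2 - 24*z - 50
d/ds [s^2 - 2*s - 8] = 2*s - 2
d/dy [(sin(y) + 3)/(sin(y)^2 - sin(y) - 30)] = (-6*sin(y) + cos(y)^2 - 28)*cos(y)/(sin(y) + cos(y)^2 + 29)^2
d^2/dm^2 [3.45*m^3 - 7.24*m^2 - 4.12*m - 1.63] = 20.7*m - 14.48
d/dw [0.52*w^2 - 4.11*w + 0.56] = 1.04*w - 4.11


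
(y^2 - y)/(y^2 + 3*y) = (y - 1)/(y + 3)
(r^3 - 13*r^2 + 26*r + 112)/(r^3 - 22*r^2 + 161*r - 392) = (r + 2)/(r - 7)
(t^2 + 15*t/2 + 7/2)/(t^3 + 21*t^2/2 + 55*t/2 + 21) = (2*t + 1)/(2*t^2 + 7*t + 6)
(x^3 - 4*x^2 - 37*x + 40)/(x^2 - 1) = (x^2 - 3*x - 40)/(x + 1)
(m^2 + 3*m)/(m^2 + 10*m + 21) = m/(m + 7)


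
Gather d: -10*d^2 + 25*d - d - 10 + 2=-10*d^2 + 24*d - 8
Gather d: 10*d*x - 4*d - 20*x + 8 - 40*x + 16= d*(10*x - 4) - 60*x + 24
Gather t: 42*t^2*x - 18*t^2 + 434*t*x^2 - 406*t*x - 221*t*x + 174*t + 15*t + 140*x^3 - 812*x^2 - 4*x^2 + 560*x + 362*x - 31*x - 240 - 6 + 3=t^2*(42*x - 18) + t*(434*x^2 - 627*x + 189) + 140*x^3 - 816*x^2 + 891*x - 243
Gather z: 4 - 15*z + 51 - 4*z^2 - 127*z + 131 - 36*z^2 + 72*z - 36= -40*z^2 - 70*z + 150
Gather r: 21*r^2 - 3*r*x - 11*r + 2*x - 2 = 21*r^2 + r*(-3*x - 11) + 2*x - 2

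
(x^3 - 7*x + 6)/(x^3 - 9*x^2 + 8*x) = (x^2 + x - 6)/(x*(x - 8))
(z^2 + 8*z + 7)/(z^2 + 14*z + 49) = (z + 1)/(z + 7)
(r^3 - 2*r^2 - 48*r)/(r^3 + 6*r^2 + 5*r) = (r^2 - 2*r - 48)/(r^2 + 6*r + 5)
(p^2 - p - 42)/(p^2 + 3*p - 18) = (p - 7)/(p - 3)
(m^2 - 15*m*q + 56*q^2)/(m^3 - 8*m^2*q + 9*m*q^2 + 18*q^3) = (m^2 - 15*m*q + 56*q^2)/(m^3 - 8*m^2*q + 9*m*q^2 + 18*q^3)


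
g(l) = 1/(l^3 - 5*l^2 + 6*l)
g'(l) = (-3*l^2 + 10*l - 6)/(l^3 - 5*l^2 + 6*l)^2 = (-3*l^2 + 10*l - 6)/(l^2*(l^2 - 5*l + 6)^2)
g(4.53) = 0.06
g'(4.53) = -0.07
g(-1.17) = -0.06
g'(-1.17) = -0.09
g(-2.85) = -0.01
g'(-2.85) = -0.01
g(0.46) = 0.56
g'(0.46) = -0.63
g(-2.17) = -0.02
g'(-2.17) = -0.02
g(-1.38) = -0.05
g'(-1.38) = -0.06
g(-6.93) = -0.00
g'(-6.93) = -0.00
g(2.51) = -1.59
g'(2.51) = 0.51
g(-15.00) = 0.00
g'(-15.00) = 0.00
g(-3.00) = -0.01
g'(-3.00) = -0.00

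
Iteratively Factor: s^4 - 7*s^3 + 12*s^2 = (s)*(s^3 - 7*s^2 + 12*s) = s*(s - 3)*(s^2 - 4*s) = s^2*(s - 3)*(s - 4)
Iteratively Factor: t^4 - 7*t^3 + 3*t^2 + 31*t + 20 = (t - 5)*(t^3 - 2*t^2 - 7*t - 4) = (t - 5)*(t - 4)*(t^2 + 2*t + 1) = (t - 5)*(t - 4)*(t + 1)*(t + 1)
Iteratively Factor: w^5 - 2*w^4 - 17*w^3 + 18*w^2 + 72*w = (w + 2)*(w^4 - 4*w^3 - 9*w^2 + 36*w) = (w - 3)*(w + 2)*(w^3 - w^2 - 12*w) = (w - 4)*(w - 3)*(w + 2)*(w^2 + 3*w) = w*(w - 4)*(w - 3)*(w + 2)*(w + 3)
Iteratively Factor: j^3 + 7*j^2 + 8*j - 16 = (j + 4)*(j^2 + 3*j - 4) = (j + 4)^2*(j - 1)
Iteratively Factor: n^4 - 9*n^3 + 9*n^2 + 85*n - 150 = (n - 5)*(n^3 - 4*n^2 - 11*n + 30) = (n - 5)^2*(n^2 + n - 6) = (n - 5)^2*(n + 3)*(n - 2)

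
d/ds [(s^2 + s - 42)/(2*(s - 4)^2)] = (80 - 9*s)/(2*(s^3 - 12*s^2 + 48*s - 64))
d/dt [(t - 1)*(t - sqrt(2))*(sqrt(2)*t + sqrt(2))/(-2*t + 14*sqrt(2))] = (-sqrt(2)*t^3 + 22*t^2 - 14*sqrt(2)*t - 6)/(t^2 - 14*sqrt(2)*t + 98)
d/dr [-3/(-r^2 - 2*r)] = 6*(-r - 1)/(r^2*(r + 2)^2)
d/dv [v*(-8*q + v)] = -8*q + 2*v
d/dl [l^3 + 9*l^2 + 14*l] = 3*l^2 + 18*l + 14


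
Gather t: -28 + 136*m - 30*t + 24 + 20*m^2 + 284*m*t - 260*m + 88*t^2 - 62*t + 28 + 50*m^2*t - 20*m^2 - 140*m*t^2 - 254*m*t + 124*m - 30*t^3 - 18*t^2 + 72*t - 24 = -30*t^3 + t^2*(70 - 140*m) + t*(50*m^2 + 30*m - 20)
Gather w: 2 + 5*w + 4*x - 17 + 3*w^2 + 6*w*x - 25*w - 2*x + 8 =3*w^2 + w*(6*x - 20) + 2*x - 7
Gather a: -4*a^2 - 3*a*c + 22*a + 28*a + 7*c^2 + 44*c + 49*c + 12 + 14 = -4*a^2 + a*(50 - 3*c) + 7*c^2 + 93*c + 26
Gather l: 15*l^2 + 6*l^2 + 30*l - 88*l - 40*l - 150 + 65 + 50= 21*l^2 - 98*l - 35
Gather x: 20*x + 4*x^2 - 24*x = 4*x^2 - 4*x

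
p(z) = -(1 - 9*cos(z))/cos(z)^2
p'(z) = -2*(1 - 9*cos(z))*sin(z)/cos(z)^3 - 9*sin(z)/cos(z)^2 = (9*cos(z) - 2)*sin(z)/cos(z)^3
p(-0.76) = 10.51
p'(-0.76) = -8.18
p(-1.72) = -105.80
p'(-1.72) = -1004.88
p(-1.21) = 17.47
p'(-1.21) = -25.03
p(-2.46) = -13.25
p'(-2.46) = -12.09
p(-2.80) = -10.68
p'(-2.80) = -4.20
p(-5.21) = 14.47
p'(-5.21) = 18.55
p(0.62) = 9.55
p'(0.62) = 5.74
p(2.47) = -13.13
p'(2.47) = 11.73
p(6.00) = 8.29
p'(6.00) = -2.10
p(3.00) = -10.11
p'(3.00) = 1.59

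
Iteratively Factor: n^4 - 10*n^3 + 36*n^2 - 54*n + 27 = (n - 1)*(n^3 - 9*n^2 + 27*n - 27) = (n - 3)*(n - 1)*(n^2 - 6*n + 9) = (n - 3)^2*(n - 1)*(n - 3)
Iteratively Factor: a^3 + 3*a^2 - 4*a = (a - 1)*(a^2 + 4*a) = (a - 1)*(a + 4)*(a)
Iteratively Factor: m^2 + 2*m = (m + 2)*(m)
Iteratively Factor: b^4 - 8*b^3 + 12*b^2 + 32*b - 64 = (b + 2)*(b^3 - 10*b^2 + 32*b - 32) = (b - 2)*(b + 2)*(b^2 - 8*b + 16) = (b - 4)*(b - 2)*(b + 2)*(b - 4)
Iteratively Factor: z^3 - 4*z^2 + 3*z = (z - 3)*(z^2 - z) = z*(z - 3)*(z - 1)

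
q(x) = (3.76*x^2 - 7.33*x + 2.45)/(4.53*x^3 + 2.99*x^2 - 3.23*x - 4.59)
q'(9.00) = -0.01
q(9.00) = 0.07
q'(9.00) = -0.01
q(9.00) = 0.07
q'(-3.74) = -0.20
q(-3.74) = -0.44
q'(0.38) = 0.86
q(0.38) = -0.04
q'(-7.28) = -0.03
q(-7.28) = -0.16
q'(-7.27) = -0.03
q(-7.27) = -0.16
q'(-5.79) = -0.06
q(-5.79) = -0.22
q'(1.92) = 0.09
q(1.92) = 0.07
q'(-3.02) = -0.38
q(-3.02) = -0.64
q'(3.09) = 0.00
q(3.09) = 0.11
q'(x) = (7.52*x - 7.33)/(4.53*x^3 + 2.99*x^2 - 3.23*x - 4.59) + (-13.59*x^2 - 5.98*x + 3.23)*(3.76*x^2 - 7.33*x + 2.45)/(4.53*x^3 + 2.99*x^2 - 3.23*x - 4.59)^2 = (-17.0328*x^4 + 66.4098*x^3 - 23.5236*x^2 - 49.1678*x + 41.5582)/(20.5209*x^6 + 27.0894*x^5 - 20.3237*x^4 - 60.9008*x^3 - 17.0153*x^2 + 29.6514*x + 21.0681)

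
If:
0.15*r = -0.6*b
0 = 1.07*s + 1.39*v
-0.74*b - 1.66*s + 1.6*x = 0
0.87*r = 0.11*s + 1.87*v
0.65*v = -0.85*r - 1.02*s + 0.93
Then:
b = -0.46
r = 1.82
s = -1.19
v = 0.92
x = -1.45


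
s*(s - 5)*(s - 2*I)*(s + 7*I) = s^4 - 5*s^3 + 5*I*s^3 + 14*s^2 - 25*I*s^2 - 70*s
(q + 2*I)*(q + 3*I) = q^2 + 5*I*q - 6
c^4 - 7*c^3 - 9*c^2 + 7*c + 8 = (c - 8)*(c - 1)*(c + 1)^2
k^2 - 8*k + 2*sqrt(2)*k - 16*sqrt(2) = (k - 8)*(k + 2*sqrt(2))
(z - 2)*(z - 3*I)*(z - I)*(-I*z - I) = -I*z^4 - 4*z^3 + I*z^3 + 4*z^2 + 5*I*z^2 + 8*z - 3*I*z - 6*I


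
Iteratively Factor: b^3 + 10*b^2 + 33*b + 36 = (b + 3)*(b^2 + 7*b + 12) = (b + 3)*(b + 4)*(b + 3)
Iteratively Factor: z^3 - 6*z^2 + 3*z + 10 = (z - 5)*(z^2 - z - 2) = (z - 5)*(z - 2)*(z + 1)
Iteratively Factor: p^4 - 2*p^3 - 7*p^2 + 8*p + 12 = (p - 3)*(p^3 + p^2 - 4*p - 4) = (p - 3)*(p + 1)*(p^2 - 4) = (p - 3)*(p + 1)*(p + 2)*(p - 2)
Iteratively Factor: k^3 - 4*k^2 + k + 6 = (k + 1)*(k^2 - 5*k + 6) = (k - 3)*(k + 1)*(k - 2)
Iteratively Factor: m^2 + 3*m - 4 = (m - 1)*(m + 4)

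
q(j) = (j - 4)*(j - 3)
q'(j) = 2*j - 7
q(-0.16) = 13.15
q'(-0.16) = -7.32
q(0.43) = 9.17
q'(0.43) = -6.14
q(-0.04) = 12.28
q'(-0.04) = -7.08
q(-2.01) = 30.11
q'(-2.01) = -11.02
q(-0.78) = 18.07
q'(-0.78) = -8.56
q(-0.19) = 13.37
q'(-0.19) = -7.38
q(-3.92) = 54.81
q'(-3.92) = -14.84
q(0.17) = 10.84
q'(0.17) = -6.66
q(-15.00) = 342.00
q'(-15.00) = -37.00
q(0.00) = 12.00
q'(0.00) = -7.00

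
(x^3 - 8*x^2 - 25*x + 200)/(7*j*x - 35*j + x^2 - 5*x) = (x^2 - 3*x - 40)/(7*j + x)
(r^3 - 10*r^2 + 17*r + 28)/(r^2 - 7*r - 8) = (r^2 - 11*r + 28)/(r - 8)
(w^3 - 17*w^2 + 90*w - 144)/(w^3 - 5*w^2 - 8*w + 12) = (w^2 - 11*w + 24)/(w^2 + w - 2)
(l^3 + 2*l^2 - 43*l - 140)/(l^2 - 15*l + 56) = (l^2 + 9*l + 20)/(l - 8)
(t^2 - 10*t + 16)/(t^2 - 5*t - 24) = (t - 2)/(t + 3)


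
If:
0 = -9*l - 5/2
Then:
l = -5/18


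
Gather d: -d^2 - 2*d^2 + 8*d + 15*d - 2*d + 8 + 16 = -3*d^2 + 21*d + 24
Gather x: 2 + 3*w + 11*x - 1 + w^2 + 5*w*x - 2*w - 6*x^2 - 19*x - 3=w^2 + w - 6*x^2 + x*(5*w - 8) - 2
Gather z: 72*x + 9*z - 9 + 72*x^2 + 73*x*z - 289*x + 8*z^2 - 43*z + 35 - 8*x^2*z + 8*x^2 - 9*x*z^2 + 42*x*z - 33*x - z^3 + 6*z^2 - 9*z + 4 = 80*x^2 - 250*x - z^3 + z^2*(14 - 9*x) + z*(-8*x^2 + 115*x - 43) + 30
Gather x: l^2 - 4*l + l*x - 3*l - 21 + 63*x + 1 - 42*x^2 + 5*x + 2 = l^2 - 7*l - 42*x^2 + x*(l + 68) - 18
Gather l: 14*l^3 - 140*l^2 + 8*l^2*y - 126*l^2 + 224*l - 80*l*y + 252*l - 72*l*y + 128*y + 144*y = 14*l^3 + l^2*(8*y - 266) + l*(476 - 152*y) + 272*y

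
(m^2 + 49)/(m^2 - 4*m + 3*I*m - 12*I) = (m^2 + 49)/(m^2 + m*(-4 + 3*I) - 12*I)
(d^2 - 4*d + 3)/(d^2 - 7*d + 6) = (d - 3)/(d - 6)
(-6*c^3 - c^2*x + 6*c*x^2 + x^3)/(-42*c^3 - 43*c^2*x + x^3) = (-c + x)/(-7*c + x)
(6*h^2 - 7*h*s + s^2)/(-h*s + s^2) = (-6*h + s)/s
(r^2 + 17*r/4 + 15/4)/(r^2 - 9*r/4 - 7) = (4*r^2 + 17*r + 15)/(4*r^2 - 9*r - 28)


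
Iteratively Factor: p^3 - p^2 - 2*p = (p + 1)*(p^2 - 2*p) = p*(p + 1)*(p - 2)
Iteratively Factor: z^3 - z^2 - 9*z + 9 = (z - 3)*(z^2 + 2*z - 3) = (z - 3)*(z + 3)*(z - 1)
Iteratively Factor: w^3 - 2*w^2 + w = (w - 1)*(w^2 - w) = w*(w - 1)*(w - 1)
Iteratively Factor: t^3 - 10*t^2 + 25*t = (t - 5)*(t^2 - 5*t) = t*(t - 5)*(t - 5)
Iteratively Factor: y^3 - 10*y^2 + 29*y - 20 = (y - 5)*(y^2 - 5*y + 4) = (y - 5)*(y - 1)*(y - 4)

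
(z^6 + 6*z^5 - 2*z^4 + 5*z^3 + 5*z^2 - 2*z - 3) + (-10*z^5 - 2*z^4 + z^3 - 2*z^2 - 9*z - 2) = z^6 - 4*z^5 - 4*z^4 + 6*z^3 + 3*z^2 - 11*z - 5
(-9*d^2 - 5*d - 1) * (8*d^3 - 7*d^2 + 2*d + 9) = -72*d^5 + 23*d^4 + 9*d^3 - 84*d^2 - 47*d - 9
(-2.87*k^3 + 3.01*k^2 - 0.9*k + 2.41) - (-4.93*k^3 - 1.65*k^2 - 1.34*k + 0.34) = 2.06*k^3 + 4.66*k^2 + 0.44*k + 2.07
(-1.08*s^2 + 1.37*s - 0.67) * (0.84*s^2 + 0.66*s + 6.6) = -0.9072*s^4 + 0.438*s^3 - 6.7866*s^2 + 8.5998*s - 4.422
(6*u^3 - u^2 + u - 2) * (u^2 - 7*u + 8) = 6*u^5 - 43*u^4 + 56*u^3 - 17*u^2 + 22*u - 16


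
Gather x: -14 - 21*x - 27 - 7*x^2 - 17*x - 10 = -7*x^2 - 38*x - 51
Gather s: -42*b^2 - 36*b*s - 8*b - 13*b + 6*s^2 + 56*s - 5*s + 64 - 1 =-42*b^2 - 21*b + 6*s^2 + s*(51 - 36*b) + 63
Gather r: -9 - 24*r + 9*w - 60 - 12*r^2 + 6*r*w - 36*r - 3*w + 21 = -12*r^2 + r*(6*w - 60) + 6*w - 48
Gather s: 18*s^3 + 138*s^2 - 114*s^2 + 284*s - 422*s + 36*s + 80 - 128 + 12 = 18*s^3 + 24*s^2 - 102*s - 36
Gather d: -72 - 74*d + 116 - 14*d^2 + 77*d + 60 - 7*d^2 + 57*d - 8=-21*d^2 + 60*d + 96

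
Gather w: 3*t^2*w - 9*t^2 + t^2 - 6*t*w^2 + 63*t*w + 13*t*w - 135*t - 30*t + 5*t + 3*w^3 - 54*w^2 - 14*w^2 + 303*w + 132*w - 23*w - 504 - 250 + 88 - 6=-8*t^2 - 160*t + 3*w^3 + w^2*(-6*t - 68) + w*(3*t^2 + 76*t + 412) - 672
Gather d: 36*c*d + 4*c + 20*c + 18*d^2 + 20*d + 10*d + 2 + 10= 24*c + 18*d^2 + d*(36*c + 30) + 12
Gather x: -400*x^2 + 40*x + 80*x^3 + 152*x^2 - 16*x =80*x^3 - 248*x^2 + 24*x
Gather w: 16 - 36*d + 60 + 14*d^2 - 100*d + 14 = 14*d^2 - 136*d + 90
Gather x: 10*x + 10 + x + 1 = 11*x + 11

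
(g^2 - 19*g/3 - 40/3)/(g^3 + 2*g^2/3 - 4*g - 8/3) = (3*g^2 - 19*g - 40)/(3*g^3 + 2*g^2 - 12*g - 8)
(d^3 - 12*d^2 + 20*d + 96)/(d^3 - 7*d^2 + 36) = (d - 8)/(d - 3)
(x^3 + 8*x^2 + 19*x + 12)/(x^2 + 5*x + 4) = x + 3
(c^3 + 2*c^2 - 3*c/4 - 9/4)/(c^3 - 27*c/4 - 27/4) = (c - 1)/(c - 3)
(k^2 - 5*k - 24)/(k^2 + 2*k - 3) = (k - 8)/(k - 1)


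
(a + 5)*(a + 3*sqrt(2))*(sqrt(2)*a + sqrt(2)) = sqrt(2)*a^3 + 6*a^2 + 6*sqrt(2)*a^2 + 5*sqrt(2)*a + 36*a + 30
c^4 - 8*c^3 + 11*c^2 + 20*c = c*(c - 5)*(c - 4)*(c + 1)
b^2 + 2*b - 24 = (b - 4)*(b + 6)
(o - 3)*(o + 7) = o^2 + 4*o - 21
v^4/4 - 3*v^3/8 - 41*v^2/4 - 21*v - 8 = (v/4 + 1)*(v - 8)*(v + 1/2)*(v + 2)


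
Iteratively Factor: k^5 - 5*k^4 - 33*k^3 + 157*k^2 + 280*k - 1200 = (k - 5)*(k^4 - 33*k^2 - 8*k + 240) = (k - 5)*(k + 4)*(k^3 - 4*k^2 - 17*k + 60) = (k - 5)^2*(k + 4)*(k^2 + k - 12) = (k - 5)^2*(k - 3)*(k + 4)*(k + 4)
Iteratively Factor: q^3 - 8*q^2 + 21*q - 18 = (q - 3)*(q^2 - 5*q + 6) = (q - 3)*(q - 2)*(q - 3)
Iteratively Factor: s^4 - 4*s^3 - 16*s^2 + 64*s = (s - 4)*(s^3 - 16*s) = s*(s - 4)*(s^2 - 16) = s*(s - 4)*(s + 4)*(s - 4)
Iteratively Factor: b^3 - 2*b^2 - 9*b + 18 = (b + 3)*(b^2 - 5*b + 6) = (b - 2)*(b + 3)*(b - 3)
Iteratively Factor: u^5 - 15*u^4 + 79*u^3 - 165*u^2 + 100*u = (u - 5)*(u^4 - 10*u^3 + 29*u^2 - 20*u) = (u - 5)^2*(u^3 - 5*u^2 + 4*u) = (u - 5)^2*(u - 1)*(u^2 - 4*u) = u*(u - 5)^2*(u - 1)*(u - 4)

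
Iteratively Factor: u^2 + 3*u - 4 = (u - 1)*(u + 4)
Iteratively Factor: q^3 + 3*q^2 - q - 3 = (q + 1)*(q^2 + 2*q - 3) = (q - 1)*(q + 1)*(q + 3)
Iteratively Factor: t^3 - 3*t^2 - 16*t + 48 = (t + 4)*(t^2 - 7*t + 12) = (t - 3)*(t + 4)*(t - 4)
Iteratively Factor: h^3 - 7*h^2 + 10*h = (h)*(h^2 - 7*h + 10) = h*(h - 2)*(h - 5)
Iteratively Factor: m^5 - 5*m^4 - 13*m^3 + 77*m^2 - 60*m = (m - 1)*(m^4 - 4*m^3 - 17*m^2 + 60*m) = m*(m - 1)*(m^3 - 4*m^2 - 17*m + 60) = m*(m - 3)*(m - 1)*(m^2 - m - 20) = m*(m - 5)*(m - 3)*(m - 1)*(m + 4)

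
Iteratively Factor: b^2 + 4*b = (b)*(b + 4)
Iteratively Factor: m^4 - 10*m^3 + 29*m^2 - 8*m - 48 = (m - 3)*(m^3 - 7*m^2 + 8*m + 16) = (m - 3)*(m + 1)*(m^2 - 8*m + 16) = (m - 4)*(m - 3)*(m + 1)*(m - 4)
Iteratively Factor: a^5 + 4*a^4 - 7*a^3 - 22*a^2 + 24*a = (a - 2)*(a^4 + 6*a^3 + 5*a^2 - 12*a) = (a - 2)*(a + 4)*(a^3 + 2*a^2 - 3*a) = (a - 2)*(a + 3)*(a + 4)*(a^2 - a) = a*(a - 2)*(a + 3)*(a + 4)*(a - 1)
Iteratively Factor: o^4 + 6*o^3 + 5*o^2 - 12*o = (o)*(o^3 + 6*o^2 + 5*o - 12) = o*(o - 1)*(o^2 + 7*o + 12) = o*(o - 1)*(o + 4)*(o + 3)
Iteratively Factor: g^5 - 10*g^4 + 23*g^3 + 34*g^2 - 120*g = (g - 4)*(g^4 - 6*g^3 - g^2 + 30*g) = g*(g - 4)*(g^3 - 6*g^2 - g + 30) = g*(g - 4)*(g - 3)*(g^2 - 3*g - 10) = g*(g - 5)*(g - 4)*(g - 3)*(g + 2)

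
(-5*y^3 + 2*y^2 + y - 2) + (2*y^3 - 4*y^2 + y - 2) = -3*y^3 - 2*y^2 + 2*y - 4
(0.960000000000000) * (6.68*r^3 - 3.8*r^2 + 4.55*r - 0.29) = 6.4128*r^3 - 3.648*r^2 + 4.368*r - 0.2784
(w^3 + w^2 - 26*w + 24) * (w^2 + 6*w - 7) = w^5 + 7*w^4 - 27*w^3 - 139*w^2 + 326*w - 168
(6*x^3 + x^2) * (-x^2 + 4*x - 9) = -6*x^5 + 23*x^4 - 50*x^3 - 9*x^2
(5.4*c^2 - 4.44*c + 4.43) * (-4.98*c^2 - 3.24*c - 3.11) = -26.892*c^4 + 4.6152*c^3 - 24.4698*c^2 - 0.544799999999999*c - 13.7773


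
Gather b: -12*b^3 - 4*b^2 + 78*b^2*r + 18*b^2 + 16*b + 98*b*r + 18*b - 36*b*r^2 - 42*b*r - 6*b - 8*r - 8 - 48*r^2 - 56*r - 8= -12*b^3 + b^2*(78*r + 14) + b*(-36*r^2 + 56*r + 28) - 48*r^2 - 64*r - 16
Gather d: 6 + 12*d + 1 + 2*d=14*d + 7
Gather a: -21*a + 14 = 14 - 21*a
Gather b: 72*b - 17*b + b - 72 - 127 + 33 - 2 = 56*b - 168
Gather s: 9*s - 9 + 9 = 9*s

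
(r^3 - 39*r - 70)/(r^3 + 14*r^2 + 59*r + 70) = (r - 7)/(r + 7)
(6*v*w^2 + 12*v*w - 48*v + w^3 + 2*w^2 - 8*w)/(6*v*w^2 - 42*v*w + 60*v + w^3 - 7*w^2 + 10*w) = (w + 4)/(w - 5)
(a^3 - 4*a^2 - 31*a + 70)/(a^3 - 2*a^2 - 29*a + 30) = (a^2 - 9*a + 14)/(a^2 - 7*a + 6)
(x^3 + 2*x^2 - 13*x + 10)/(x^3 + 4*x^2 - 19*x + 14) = (x + 5)/(x + 7)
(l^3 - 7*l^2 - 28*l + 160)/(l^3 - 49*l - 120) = (l - 4)/(l + 3)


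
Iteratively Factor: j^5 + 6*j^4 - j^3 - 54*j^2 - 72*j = (j)*(j^4 + 6*j^3 - j^2 - 54*j - 72) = j*(j - 3)*(j^3 + 9*j^2 + 26*j + 24) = j*(j - 3)*(j + 2)*(j^2 + 7*j + 12) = j*(j - 3)*(j + 2)*(j + 4)*(j + 3)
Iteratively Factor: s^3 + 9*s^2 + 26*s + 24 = (s + 4)*(s^2 + 5*s + 6) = (s + 2)*(s + 4)*(s + 3)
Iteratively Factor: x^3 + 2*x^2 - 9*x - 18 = (x + 2)*(x^2 - 9) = (x + 2)*(x + 3)*(x - 3)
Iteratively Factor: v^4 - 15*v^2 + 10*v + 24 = (v + 4)*(v^3 - 4*v^2 + v + 6) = (v + 1)*(v + 4)*(v^2 - 5*v + 6) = (v - 3)*(v + 1)*(v + 4)*(v - 2)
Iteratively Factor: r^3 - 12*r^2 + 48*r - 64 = (r - 4)*(r^2 - 8*r + 16) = (r - 4)^2*(r - 4)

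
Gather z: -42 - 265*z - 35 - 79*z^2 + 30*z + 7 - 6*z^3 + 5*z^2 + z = -6*z^3 - 74*z^2 - 234*z - 70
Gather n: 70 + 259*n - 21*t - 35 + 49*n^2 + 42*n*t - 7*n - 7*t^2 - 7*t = 49*n^2 + n*(42*t + 252) - 7*t^2 - 28*t + 35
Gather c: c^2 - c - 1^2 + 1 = c^2 - c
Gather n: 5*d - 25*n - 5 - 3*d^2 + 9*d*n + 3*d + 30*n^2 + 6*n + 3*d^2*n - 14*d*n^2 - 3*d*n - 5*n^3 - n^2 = -3*d^2 + 8*d - 5*n^3 + n^2*(29 - 14*d) + n*(3*d^2 + 6*d - 19) - 5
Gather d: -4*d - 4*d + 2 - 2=-8*d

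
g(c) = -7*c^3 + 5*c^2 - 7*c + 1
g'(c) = -21*c^2 + 10*c - 7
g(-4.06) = 580.30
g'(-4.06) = -393.76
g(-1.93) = 83.46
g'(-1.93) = -104.52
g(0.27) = -0.66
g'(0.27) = -5.83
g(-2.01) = 92.11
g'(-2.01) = -111.94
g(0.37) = -1.26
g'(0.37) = -6.17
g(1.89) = -41.63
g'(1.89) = -63.11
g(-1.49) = 45.69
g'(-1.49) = -68.52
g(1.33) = -15.93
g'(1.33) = -30.85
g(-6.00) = 1735.00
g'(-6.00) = -823.00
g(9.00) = -4760.00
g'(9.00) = -1618.00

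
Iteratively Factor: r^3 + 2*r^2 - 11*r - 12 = (r + 4)*(r^2 - 2*r - 3) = (r - 3)*(r + 4)*(r + 1)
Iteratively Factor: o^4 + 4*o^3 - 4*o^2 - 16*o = (o)*(o^3 + 4*o^2 - 4*o - 16) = o*(o - 2)*(o^2 + 6*o + 8) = o*(o - 2)*(o + 4)*(o + 2)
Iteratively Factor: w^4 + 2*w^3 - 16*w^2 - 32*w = (w)*(w^3 + 2*w^2 - 16*w - 32) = w*(w + 2)*(w^2 - 16) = w*(w - 4)*(w + 2)*(w + 4)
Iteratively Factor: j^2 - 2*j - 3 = (j + 1)*(j - 3)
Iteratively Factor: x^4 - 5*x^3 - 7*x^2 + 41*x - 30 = (x - 5)*(x^3 - 7*x + 6) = (x - 5)*(x + 3)*(x^2 - 3*x + 2) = (x - 5)*(x - 1)*(x + 3)*(x - 2)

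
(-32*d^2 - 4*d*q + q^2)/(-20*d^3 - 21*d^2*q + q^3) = (-8*d + q)/(-5*d^2 - 4*d*q + q^2)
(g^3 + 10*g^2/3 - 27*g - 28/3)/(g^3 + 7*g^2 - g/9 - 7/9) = 3*(g - 4)/(3*g - 1)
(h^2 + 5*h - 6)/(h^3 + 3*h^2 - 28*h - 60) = (h - 1)/(h^2 - 3*h - 10)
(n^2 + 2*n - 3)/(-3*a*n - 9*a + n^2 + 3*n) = (1 - n)/(3*a - n)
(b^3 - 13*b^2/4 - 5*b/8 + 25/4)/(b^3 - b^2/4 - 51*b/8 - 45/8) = (2*b^2 - 9*b + 10)/(2*b^2 - 3*b - 9)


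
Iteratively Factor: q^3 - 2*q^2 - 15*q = (q + 3)*(q^2 - 5*q) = (q - 5)*(q + 3)*(q)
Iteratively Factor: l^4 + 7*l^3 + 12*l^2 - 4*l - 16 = (l + 2)*(l^3 + 5*l^2 + 2*l - 8) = (l - 1)*(l + 2)*(l^2 + 6*l + 8) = (l - 1)*(l + 2)*(l + 4)*(l + 2)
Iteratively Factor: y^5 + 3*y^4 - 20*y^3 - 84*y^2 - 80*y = (y + 2)*(y^4 + y^3 - 22*y^2 - 40*y) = y*(y + 2)*(y^3 + y^2 - 22*y - 40) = y*(y + 2)*(y + 4)*(y^2 - 3*y - 10) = y*(y - 5)*(y + 2)*(y + 4)*(y + 2)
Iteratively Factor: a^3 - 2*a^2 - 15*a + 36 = (a - 3)*(a^2 + a - 12) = (a - 3)^2*(a + 4)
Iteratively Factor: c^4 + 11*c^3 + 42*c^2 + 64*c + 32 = (c + 2)*(c^3 + 9*c^2 + 24*c + 16) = (c + 2)*(c + 4)*(c^2 + 5*c + 4) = (c + 2)*(c + 4)^2*(c + 1)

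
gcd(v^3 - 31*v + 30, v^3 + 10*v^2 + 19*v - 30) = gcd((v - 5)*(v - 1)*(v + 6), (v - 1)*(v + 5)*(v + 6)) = v^2 + 5*v - 6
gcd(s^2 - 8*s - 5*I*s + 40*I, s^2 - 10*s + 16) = s - 8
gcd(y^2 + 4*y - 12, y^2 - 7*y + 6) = 1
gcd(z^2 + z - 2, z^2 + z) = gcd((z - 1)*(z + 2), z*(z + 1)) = 1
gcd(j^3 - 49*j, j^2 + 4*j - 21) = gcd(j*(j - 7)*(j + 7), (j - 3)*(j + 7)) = j + 7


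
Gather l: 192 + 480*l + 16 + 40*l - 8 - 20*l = 500*l + 200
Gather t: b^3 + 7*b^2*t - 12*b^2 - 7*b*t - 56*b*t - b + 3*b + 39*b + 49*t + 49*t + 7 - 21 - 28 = b^3 - 12*b^2 + 41*b + t*(7*b^2 - 63*b + 98) - 42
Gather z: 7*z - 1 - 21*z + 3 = 2 - 14*z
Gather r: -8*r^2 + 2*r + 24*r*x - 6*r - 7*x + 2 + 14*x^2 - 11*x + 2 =-8*r^2 + r*(24*x - 4) + 14*x^2 - 18*x + 4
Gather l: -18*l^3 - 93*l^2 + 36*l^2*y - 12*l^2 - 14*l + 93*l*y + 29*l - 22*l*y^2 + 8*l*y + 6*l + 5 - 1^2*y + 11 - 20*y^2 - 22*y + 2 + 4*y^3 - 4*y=-18*l^3 + l^2*(36*y - 105) + l*(-22*y^2 + 101*y + 21) + 4*y^3 - 20*y^2 - 27*y + 18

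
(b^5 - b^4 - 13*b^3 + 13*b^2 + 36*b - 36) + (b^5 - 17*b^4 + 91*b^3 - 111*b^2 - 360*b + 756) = 2*b^5 - 18*b^4 + 78*b^3 - 98*b^2 - 324*b + 720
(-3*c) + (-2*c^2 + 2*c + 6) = -2*c^2 - c + 6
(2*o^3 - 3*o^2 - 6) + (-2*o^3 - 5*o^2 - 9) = -8*o^2 - 15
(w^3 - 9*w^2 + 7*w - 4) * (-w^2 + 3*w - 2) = -w^5 + 12*w^4 - 36*w^3 + 43*w^2 - 26*w + 8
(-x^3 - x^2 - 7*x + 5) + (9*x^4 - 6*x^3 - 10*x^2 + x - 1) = 9*x^4 - 7*x^3 - 11*x^2 - 6*x + 4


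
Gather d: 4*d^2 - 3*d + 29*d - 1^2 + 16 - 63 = 4*d^2 + 26*d - 48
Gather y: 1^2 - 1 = 0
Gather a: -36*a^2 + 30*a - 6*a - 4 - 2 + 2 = -36*a^2 + 24*a - 4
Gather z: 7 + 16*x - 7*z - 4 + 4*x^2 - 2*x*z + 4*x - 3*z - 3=4*x^2 + 20*x + z*(-2*x - 10)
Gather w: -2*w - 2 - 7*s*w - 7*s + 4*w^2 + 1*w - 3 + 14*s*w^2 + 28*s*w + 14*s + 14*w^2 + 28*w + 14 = 7*s + w^2*(14*s + 18) + w*(21*s + 27) + 9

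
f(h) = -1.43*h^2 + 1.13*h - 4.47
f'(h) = 1.13 - 2.86*h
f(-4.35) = -36.44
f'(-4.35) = 13.57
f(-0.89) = -6.61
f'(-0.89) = 3.68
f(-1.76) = -10.89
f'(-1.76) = 6.16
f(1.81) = -7.11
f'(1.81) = -4.05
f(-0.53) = -5.47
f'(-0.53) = 2.65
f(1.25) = -5.29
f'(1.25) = -2.44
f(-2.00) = -12.45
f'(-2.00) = 6.85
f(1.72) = -6.76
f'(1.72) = -3.79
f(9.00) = -110.13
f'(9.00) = -24.61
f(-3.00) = -20.73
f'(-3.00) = 9.71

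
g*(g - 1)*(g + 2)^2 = g^4 + 3*g^3 - 4*g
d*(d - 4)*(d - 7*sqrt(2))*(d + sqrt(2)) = d^4 - 6*sqrt(2)*d^3 - 4*d^3 - 14*d^2 + 24*sqrt(2)*d^2 + 56*d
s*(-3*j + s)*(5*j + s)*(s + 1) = -15*j^2*s^2 - 15*j^2*s + 2*j*s^3 + 2*j*s^2 + s^4 + s^3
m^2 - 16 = (m - 4)*(m + 4)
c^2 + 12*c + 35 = (c + 5)*(c + 7)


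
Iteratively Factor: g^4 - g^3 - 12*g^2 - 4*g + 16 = (g - 1)*(g^3 - 12*g - 16) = (g - 1)*(g + 2)*(g^2 - 2*g - 8) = (g - 4)*(g - 1)*(g + 2)*(g + 2)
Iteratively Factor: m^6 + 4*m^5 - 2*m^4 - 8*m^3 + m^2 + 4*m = (m - 1)*(m^5 + 5*m^4 + 3*m^3 - 5*m^2 - 4*m) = m*(m - 1)*(m^4 + 5*m^3 + 3*m^2 - 5*m - 4) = m*(m - 1)*(m + 1)*(m^3 + 4*m^2 - m - 4) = m*(m - 1)*(m + 1)*(m + 4)*(m^2 - 1) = m*(m - 1)*(m + 1)^2*(m + 4)*(m - 1)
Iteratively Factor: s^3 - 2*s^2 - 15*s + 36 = (s - 3)*(s^2 + s - 12) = (s - 3)*(s + 4)*(s - 3)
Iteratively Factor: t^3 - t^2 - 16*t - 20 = (t - 5)*(t^2 + 4*t + 4) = (t - 5)*(t + 2)*(t + 2)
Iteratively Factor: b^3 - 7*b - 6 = (b + 2)*(b^2 - 2*b - 3) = (b - 3)*(b + 2)*(b + 1)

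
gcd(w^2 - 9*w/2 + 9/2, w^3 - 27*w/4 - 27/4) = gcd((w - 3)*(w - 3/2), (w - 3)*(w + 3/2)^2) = w - 3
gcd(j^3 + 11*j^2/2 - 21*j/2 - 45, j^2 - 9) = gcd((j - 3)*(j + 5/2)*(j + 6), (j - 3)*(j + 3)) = j - 3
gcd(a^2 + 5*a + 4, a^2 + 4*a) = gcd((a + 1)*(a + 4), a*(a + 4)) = a + 4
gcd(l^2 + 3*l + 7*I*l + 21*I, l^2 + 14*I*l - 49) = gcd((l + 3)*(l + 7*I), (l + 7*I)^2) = l + 7*I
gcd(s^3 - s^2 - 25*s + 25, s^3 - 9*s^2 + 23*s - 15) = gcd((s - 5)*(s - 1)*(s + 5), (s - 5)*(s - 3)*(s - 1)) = s^2 - 6*s + 5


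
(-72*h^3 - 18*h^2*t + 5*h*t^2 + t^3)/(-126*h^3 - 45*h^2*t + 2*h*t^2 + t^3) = (-4*h + t)/(-7*h + t)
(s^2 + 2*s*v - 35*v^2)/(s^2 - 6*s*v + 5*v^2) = (s + 7*v)/(s - v)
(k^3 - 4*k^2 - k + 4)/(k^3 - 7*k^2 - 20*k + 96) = (k^3 - 4*k^2 - k + 4)/(k^3 - 7*k^2 - 20*k + 96)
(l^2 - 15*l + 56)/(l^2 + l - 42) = (l^2 - 15*l + 56)/(l^2 + l - 42)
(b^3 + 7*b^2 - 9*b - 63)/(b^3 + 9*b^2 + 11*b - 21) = (b - 3)/(b - 1)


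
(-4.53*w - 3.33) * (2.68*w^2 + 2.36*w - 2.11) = -12.1404*w^3 - 19.6152*w^2 + 1.6995*w + 7.0263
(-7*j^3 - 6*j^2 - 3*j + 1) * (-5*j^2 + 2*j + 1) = 35*j^5 + 16*j^4 - 4*j^3 - 17*j^2 - j + 1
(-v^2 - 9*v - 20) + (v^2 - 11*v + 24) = 4 - 20*v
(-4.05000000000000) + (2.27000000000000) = -1.78000000000000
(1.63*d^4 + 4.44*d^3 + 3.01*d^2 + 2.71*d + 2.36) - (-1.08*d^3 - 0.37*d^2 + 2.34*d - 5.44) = 1.63*d^4 + 5.52*d^3 + 3.38*d^2 + 0.37*d + 7.8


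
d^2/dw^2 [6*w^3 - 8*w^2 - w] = 36*w - 16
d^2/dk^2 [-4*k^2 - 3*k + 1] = -8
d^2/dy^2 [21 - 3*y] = 0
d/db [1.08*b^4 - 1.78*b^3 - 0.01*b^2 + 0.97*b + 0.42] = 4.32*b^3 - 5.34*b^2 - 0.02*b + 0.97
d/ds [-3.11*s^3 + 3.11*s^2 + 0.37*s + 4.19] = -9.33*s^2 + 6.22*s + 0.37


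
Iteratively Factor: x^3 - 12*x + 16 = (x - 2)*(x^2 + 2*x - 8) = (x - 2)*(x + 4)*(x - 2)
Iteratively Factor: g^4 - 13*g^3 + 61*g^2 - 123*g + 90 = (g - 3)*(g^3 - 10*g^2 + 31*g - 30) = (g - 5)*(g - 3)*(g^2 - 5*g + 6) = (g - 5)*(g - 3)*(g - 2)*(g - 3)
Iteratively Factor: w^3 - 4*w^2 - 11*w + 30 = (w + 3)*(w^2 - 7*w + 10) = (w - 2)*(w + 3)*(w - 5)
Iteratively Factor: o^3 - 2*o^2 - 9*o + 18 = (o + 3)*(o^2 - 5*o + 6) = (o - 2)*(o + 3)*(o - 3)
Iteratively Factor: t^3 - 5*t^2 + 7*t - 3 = (t - 1)*(t^2 - 4*t + 3) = (t - 3)*(t - 1)*(t - 1)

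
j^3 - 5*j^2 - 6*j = j*(j - 6)*(j + 1)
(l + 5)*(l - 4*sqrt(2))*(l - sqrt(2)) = l^3 - 5*sqrt(2)*l^2 + 5*l^2 - 25*sqrt(2)*l + 8*l + 40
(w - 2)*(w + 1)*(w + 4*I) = w^3 - w^2 + 4*I*w^2 - 2*w - 4*I*w - 8*I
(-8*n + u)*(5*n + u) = -40*n^2 - 3*n*u + u^2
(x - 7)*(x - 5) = x^2 - 12*x + 35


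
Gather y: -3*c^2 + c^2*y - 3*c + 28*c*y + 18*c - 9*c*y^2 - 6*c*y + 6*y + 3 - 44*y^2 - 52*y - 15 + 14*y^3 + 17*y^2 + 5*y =-3*c^2 + 15*c + 14*y^3 + y^2*(-9*c - 27) + y*(c^2 + 22*c - 41) - 12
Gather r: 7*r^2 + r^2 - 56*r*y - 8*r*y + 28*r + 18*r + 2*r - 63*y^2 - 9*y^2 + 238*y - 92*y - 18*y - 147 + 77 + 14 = 8*r^2 + r*(48 - 64*y) - 72*y^2 + 128*y - 56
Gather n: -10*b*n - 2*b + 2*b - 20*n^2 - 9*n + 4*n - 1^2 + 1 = -20*n^2 + n*(-10*b - 5)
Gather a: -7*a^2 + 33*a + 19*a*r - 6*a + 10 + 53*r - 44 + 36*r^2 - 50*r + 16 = -7*a^2 + a*(19*r + 27) + 36*r^2 + 3*r - 18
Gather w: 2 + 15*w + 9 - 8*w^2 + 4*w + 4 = -8*w^2 + 19*w + 15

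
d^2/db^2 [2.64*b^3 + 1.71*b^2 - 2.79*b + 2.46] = 15.84*b + 3.42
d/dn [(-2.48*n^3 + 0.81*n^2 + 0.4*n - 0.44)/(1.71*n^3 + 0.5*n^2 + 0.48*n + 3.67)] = (1.77635683940025e-15*n^5 - 2.6251*n^4 - 3.7488*n^3 - 24.8588*n^2 + 6.3854*n + 1.6792)/(2.9241*n^6 + 1.71*n^5 + 1.8916*n^4 + 13.0314*n^3 + 3.9004*n^2 + 3.5232*n + 13.4689)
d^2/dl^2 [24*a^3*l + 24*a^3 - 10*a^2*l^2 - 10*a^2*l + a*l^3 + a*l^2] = 2*a*(-10*a + 3*l + 1)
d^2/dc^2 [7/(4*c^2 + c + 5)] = 14*(-16*c^2 - 4*c + (8*c + 1)^2 - 20)/(4*c^2 + c + 5)^3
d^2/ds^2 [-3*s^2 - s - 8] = -6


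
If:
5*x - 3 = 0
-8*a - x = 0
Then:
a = -3/40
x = 3/5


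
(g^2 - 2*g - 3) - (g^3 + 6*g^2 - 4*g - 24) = -g^3 - 5*g^2 + 2*g + 21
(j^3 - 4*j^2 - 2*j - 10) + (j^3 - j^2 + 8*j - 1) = 2*j^3 - 5*j^2 + 6*j - 11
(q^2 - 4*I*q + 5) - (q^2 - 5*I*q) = I*q + 5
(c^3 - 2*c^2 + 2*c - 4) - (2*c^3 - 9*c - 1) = -c^3 - 2*c^2 + 11*c - 3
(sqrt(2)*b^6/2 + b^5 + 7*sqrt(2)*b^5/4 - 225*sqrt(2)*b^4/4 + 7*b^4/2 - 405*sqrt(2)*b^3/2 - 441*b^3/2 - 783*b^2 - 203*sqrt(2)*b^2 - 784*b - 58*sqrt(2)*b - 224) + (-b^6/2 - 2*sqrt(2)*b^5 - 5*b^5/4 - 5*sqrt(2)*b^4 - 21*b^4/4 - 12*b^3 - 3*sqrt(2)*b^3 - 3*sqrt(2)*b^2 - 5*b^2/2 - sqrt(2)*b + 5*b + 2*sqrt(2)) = -b^6/2 + sqrt(2)*b^6/2 - sqrt(2)*b^5/4 - b^5/4 - 245*sqrt(2)*b^4/4 - 7*b^4/4 - 411*sqrt(2)*b^3/2 - 465*b^3/2 - 1571*b^2/2 - 206*sqrt(2)*b^2 - 779*b - 59*sqrt(2)*b - 224 + 2*sqrt(2)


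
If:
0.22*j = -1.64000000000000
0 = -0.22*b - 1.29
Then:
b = -5.86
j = -7.45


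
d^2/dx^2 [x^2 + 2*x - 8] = 2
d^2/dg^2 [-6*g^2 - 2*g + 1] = -12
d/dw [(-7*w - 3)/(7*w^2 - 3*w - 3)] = (49*w^2 + 42*w + 12)/(49*w^4 - 42*w^3 - 33*w^2 + 18*w + 9)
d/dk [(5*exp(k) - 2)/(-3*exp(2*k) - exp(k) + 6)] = ((5*exp(k) - 2)*(6*exp(k) + 1) - 15*exp(2*k) - 5*exp(k) + 30)*exp(k)/(3*exp(2*k) + exp(k) - 6)^2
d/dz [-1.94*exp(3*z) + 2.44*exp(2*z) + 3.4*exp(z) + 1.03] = (-5.82*exp(2*z) + 4.88*exp(z) + 3.4)*exp(z)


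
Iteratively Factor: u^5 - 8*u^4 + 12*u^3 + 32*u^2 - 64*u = (u)*(u^4 - 8*u^3 + 12*u^2 + 32*u - 64) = u*(u - 4)*(u^3 - 4*u^2 - 4*u + 16) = u*(u - 4)*(u - 2)*(u^2 - 2*u - 8) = u*(u - 4)*(u - 2)*(u + 2)*(u - 4)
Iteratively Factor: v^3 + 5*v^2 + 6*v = (v + 2)*(v^2 + 3*v) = (v + 2)*(v + 3)*(v)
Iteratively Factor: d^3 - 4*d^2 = (d - 4)*(d^2) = d*(d - 4)*(d)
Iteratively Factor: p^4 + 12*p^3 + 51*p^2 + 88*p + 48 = (p + 1)*(p^3 + 11*p^2 + 40*p + 48) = (p + 1)*(p + 4)*(p^2 + 7*p + 12) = (p + 1)*(p + 3)*(p + 4)*(p + 4)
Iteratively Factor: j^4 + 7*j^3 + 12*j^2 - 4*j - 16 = (j - 1)*(j^3 + 8*j^2 + 20*j + 16) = (j - 1)*(j + 2)*(j^2 + 6*j + 8) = (j - 1)*(j + 2)^2*(j + 4)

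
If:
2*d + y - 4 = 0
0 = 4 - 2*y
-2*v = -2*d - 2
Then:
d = 1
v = 2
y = 2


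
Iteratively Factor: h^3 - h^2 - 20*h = (h - 5)*(h^2 + 4*h) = h*(h - 5)*(h + 4)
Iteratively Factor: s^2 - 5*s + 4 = (s - 4)*(s - 1)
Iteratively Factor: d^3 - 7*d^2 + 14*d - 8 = (d - 2)*(d^2 - 5*d + 4) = (d - 4)*(d - 2)*(d - 1)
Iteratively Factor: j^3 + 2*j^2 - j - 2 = (j + 1)*(j^2 + j - 2) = (j - 1)*(j + 1)*(j + 2)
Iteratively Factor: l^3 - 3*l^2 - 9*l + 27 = (l + 3)*(l^2 - 6*l + 9) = (l - 3)*(l + 3)*(l - 3)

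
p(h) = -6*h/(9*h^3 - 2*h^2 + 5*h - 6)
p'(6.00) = 0.01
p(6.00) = -0.02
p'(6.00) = 0.01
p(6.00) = -0.02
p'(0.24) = 1.60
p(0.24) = 0.30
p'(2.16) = 0.14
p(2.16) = -0.15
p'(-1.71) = -0.13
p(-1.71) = -0.16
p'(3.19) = 0.04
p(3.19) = -0.07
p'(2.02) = 0.18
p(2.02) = -0.17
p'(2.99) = 0.05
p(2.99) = -0.08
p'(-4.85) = -0.01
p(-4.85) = -0.03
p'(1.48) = 0.52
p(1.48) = -0.34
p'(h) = -6*h*(-27*h^2 + 4*h - 5)/(9*h^3 - 2*h^2 + 5*h - 6)^2 - 6/(9*h^3 - 2*h^2 + 5*h - 6)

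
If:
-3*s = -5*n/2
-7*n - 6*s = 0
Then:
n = 0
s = 0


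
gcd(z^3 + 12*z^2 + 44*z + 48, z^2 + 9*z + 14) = z + 2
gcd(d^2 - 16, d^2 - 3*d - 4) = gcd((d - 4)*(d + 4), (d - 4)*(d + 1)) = d - 4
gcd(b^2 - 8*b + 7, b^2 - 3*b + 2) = b - 1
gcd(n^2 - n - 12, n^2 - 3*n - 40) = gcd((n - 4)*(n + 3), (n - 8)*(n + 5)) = 1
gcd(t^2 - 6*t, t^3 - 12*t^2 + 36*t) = t^2 - 6*t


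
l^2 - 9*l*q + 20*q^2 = (l - 5*q)*(l - 4*q)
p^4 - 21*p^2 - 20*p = p*(p - 5)*(p + 1)*(p + 4)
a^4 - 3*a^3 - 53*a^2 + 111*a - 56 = (a - 8)*(a - 1)^2*(a + 7)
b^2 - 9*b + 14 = (b - 7)*(b - 2)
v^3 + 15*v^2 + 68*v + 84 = (v + 2)*(v + 6)*(v + 7)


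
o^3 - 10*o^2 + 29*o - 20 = (o - 5)*(o - 4)*(o - 1)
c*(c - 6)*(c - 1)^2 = c^4 - 8*c^3 + 13*c^2 - 6*c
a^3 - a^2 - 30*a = a*(a - 6)*(a + 5)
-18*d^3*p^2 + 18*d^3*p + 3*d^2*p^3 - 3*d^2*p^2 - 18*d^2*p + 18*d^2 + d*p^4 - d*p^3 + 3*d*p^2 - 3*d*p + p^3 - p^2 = (-3*d + p)*(6*d + p)*(p - 1)*(d*p + 1)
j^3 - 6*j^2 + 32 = (j - 4)^2*(j + 2)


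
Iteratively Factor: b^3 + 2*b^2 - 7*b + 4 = (b + 4)*(b^2 - 2*b + 1) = (b - 1)*(b + 4)*(b - 1)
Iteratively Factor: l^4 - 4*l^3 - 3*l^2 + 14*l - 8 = (l - 1)*(l^3 - 3*l^2 - 6*l + 8) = (l - 1)*(l + 2)*(l^2 - 5*l + 4) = (l - 1)^2*(l + 2)*(l - 4)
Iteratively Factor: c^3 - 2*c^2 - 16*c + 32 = (c - 4)*(c^2 + 2*c - 8) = (c - 4)*(c - 2)*(c + 4)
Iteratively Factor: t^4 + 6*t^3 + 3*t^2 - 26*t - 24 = (t + 4)*(t^3 + 2*t^2 - 5*t - 6) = (t - 2)*(t + 4)*(t^2 + 4*t + 3) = (t - 2)*(t + 1)*(t + 4)*(t + 3)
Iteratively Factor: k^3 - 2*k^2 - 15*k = (k + 3)*(k^2 - 5*k) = (k - 5)*(k + 3)*(k)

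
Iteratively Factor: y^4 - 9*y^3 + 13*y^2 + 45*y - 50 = (y - 5)*(y^3 - 4*y^2 - 7*y + 10) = (y - 5)*(y + 2)*(y^2 - 6*y + 5) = (y - 5)*(y - 1)*(y + 2)*(y - 5)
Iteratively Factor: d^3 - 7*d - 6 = (d - 3)*(d^2 + 3*d + 2) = (d - 3)*(d + 2)*(d + 1)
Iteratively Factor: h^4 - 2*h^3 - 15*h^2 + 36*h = (h - 3)*(h^3 + h^2 - 12*h) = (h - 3)^2*(h^2 + 4*h) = h*(h - 3)^2*(h + 4)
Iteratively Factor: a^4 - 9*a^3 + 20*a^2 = (a - 5)*(a^3 - 4*a^2) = a*(a - 5)*(a^2 - 4*a) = a^2*(a - 5)*(a - 4)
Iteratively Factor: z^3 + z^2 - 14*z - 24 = (z + 3)*(z^2 - 2*z - 8) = (z + 2)*(z + 3)*(z - 4)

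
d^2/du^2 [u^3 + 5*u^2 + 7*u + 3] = 6*u + 10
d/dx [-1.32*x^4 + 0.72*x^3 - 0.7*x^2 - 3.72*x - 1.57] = -5.28*x^3 + 2.16*x^2 - 1.4*x - 3.72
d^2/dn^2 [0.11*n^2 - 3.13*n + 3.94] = 0.220000000000000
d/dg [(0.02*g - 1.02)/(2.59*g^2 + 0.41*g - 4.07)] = (-0.0518*g^2 + 5.2836*g + 0.3368)/(6.7081*g^4 + 2.1238*g^3 - 20.9145*g^2 - 3.3374*g + 16.5649)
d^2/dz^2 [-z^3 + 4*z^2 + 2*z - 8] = 8 - 6*z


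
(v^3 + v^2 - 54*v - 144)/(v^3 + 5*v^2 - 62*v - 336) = (v + 3)/(v + 7)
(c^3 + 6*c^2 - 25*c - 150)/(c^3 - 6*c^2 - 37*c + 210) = (c + 5)/(c - 7)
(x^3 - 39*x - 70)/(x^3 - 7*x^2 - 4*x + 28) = (x + 5)/(x - 2)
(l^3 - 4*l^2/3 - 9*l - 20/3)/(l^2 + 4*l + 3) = (3*l^2 - 7*l - 20)/(3*(l + 3))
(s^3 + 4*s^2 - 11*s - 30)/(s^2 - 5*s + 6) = (s^2 + 7*s + 10)/(s - 2)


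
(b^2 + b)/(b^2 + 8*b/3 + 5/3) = 3*b/(3*b + 5)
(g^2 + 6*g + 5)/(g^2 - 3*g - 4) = (g + 5)/(g - 4)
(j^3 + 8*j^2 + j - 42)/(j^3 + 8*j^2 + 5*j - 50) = (j^2 + 10*j + 21)/(j^2 + 10*j + 25)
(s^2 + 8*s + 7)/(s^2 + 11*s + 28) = (s + 1)/(s + 4)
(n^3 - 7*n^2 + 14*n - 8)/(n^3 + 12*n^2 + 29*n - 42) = (n^2 - 6*n + 8)/(n^2 + 13*n + 42)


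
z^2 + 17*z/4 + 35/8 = (z + 7/4)*(z + 5/2)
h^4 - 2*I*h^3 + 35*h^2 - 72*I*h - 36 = (h - 6*I)*(h - I)^2*(h + 6*I)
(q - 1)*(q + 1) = q^2 - 1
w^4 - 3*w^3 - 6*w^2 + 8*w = w*(w - 4)*(w - 1)*(w + 2)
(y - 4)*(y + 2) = y^2 - 2*y - 8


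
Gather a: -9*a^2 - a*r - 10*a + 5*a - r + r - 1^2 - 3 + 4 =-9*a^2 + a*(-r - 5)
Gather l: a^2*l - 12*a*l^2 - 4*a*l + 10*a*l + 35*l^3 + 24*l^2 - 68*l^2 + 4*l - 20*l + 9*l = 35*l^3 + l^2*(-12*a - 44) + l*(a^2 + 6*a - 7)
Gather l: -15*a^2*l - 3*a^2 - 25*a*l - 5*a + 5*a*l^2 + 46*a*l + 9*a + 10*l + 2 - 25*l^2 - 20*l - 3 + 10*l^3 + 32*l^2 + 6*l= -3*a^2 + 4*a + 10*l^3 + l^2*(5*a + 7) + l*(-15*a^2 + 21*a - 4) - 1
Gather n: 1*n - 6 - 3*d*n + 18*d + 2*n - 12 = 18*d + n*(3 - 3*d) - 18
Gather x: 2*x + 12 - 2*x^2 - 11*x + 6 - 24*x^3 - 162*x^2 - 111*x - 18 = -24*x^3 - 164*x^2 - 120*x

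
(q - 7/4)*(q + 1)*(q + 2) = q^3 + 5*q^2/4 - 13*q/4 - 7/2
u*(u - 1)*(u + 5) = u^3 + 4*u^2 - 5*u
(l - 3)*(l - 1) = l^2 - 4*l + 3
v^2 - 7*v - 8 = (v - 8)*(v + 1)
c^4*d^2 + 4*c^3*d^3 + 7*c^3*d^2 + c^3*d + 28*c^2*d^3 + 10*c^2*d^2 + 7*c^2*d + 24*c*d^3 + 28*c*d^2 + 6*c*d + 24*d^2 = (c + 6)*(c + 4*d)*(c*d + 1)*(c*d + d)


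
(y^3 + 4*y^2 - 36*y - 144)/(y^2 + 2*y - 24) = (y^2 - 2*y - 24)/(y - 4)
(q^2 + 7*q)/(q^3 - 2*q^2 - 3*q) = (q + 7)/(q^2 - 2*q - 3)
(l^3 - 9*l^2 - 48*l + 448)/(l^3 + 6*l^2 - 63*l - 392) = (l - 8)/(l + 7)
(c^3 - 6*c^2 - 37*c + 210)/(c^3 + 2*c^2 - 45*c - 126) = (c - 5)/(c + 3)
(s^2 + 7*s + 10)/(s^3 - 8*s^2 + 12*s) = (s^2 + 7*s + 10)/(s*(s^2 - 8*s + 12))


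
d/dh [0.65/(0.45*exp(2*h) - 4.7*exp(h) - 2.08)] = (3.055 - 0.585*exp(h))*exp(h)/(-0.45*exp(2*h) + 4.7*exp(h) + 2.08)^2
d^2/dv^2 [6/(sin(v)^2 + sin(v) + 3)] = 6*(-4*sin(v)^4 - 3*sin(v)^3 + 17*sin(v)^2 + 9*sin(v) - 4)/(sin(v)^2 + sin(v) + 3)^3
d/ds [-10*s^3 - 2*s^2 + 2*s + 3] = -30*s^2 - 4*s + 2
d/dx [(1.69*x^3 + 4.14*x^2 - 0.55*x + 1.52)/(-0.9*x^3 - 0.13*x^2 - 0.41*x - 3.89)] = (-8.88178419700125e-16*x^5 + 3.5063*x^4 - 2.3758*x^3 - 17.3872*x^2 - 31.814*x + 2.7627)/(0.81*x^6 + 0.234*x^5 + 0.7549*x^4 + 7.1086*x^3 + 1.1795*x^2 + 3.1898*x + 15.1321)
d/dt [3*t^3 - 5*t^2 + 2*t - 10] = 9*t^2 - 10*t + 2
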